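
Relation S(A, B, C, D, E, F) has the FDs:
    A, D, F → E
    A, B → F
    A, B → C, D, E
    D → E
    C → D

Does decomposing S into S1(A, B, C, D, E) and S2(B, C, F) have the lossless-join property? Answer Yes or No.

No

The shared attributes are {B, C} and {B, C}⁺ = {B, C, D, E}.
The closure covers neither S1 nor S2 entirely; the join is not lossless.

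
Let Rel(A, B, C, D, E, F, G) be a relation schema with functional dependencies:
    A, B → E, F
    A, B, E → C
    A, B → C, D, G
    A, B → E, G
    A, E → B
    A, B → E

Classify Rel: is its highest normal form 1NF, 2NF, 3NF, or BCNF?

BCNF

Candidate keys: {A, B}, {A, E}. Prime attributes: {A, B, E}.
Every FD has a superkey on the left, so the relation is in BCNF.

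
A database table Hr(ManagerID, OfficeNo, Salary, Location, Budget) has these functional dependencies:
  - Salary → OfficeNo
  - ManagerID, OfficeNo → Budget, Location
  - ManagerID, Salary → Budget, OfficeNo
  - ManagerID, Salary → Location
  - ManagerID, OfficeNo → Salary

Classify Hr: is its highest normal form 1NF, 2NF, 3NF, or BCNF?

3NF

Candidate keys: {ManagerID, OfficeNo}, {ManagerID, Salary}. Prime attributes: {ManagerID, OfficeNo, Salary}.
Salary → OfficeNo: {Salary}⁺ = {OfficeNo, Salary}, which is not all of the attributes, so the left side is not a superkey — BCNF is violated.
Its right-hand attributes {OfficeNo} are all prime, as are those of every other non-superkey FD — the relation is in 3NF.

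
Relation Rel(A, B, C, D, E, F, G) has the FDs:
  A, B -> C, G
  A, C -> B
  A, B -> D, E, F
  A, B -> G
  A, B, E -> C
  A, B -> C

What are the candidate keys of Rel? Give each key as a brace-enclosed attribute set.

{A, B}, {A, C}

No FD produces {A}, so it must be in every candidate key.
{A, B}⁺ = {A, B, C, D, E, F, G}, which is every attribute, so {A, B} is a candidate key.
{A, C}⁺ = {A, B, C, D, E, F, G}, which is every attribute, so {A, C} is a candidate key.
These are minimal and exhaustive — every other superkey contains one of them.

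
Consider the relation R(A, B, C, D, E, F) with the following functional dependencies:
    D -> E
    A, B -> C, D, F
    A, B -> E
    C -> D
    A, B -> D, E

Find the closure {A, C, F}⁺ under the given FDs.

Start with {A, C, F}.
C -> D applies; add {D} → now {A, C, D, F}.
D -> E applies; add {E} → now {A, C, D, E, F}.
No further FD applies.

{A, C, D, E, F}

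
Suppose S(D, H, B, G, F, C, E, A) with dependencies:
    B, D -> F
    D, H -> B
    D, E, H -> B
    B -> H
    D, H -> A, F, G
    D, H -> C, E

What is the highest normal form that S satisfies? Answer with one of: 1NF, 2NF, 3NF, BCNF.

Candidate keys: {B, D}, {D, H}. Prime attributes: {B, D, H}.
B -> H breaks BCNF: {B}⁺ = {B, H}, so {B} is not a superkey.
But every attribute on its right side ({H}) is prime, and the same holds for every other non-superkey FD, so 3NF still holds.

3NF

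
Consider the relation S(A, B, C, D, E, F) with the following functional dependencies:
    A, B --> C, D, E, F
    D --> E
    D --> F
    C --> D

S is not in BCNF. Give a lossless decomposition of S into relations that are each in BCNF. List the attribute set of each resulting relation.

{A, B, C}; {C, D}; {D, E, F}

Candidate key of the original relation: {A, B}.
In {A, B, C, D, E, F}, {D} is not a superkey ({D}⁺ restricted to this set is {D, E, F}), so split on D --> E, F into {D, E, F} and {A, B, C, D}.
{D, E, F} is in BCNF.
In {A, B, C, D}, {C} is not a superkey ({C}⁺ restricted to this set is {C, D}), so split on C --> D into {C, D} and {A, B, C}.
{C, D} is in BCNF.
{A, B, C} is in BCNF.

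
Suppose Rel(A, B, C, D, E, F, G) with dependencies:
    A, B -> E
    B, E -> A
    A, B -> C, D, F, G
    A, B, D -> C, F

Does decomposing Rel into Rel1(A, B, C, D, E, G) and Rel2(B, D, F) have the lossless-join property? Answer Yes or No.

No

The shared attributes are {B, D} and {B, D}⁺ = {B, D}.
Rel1 ⊄ {B, D} and Rel2 ⊄ {B, D}, so the split is lossy.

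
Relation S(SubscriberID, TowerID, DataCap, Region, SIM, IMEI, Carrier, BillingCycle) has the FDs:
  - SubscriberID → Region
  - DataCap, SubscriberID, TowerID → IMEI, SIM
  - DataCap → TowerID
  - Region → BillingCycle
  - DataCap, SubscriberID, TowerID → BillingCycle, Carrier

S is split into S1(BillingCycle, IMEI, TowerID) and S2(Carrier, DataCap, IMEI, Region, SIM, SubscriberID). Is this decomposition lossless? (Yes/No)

S1 ∩ S2 = {IMEI}; its closure under F is {IMEI}.
Neither S1 nor S2 is contained in that closure, so the decomposition is lossy.

No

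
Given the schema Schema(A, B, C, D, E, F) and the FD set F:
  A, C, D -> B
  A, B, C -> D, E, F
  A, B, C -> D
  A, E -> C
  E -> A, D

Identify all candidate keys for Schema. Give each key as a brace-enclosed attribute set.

Closure of {E} is {A, B, C, D, E, F}, the whole schema; {E} is a candidate key.
Closure of {A, B, C} is {A, B, C, D, E, F}, the whole schema; {A, B, C} is a candidate key.
Closure of {A, C, D} is {A, B, C, D, E, F}, the whole schema; {A, C, D} is a candidate key.
These are minimal and exhaustive — every other superkey contains one of them.

{A, B, C}, {A, C, D}, {E}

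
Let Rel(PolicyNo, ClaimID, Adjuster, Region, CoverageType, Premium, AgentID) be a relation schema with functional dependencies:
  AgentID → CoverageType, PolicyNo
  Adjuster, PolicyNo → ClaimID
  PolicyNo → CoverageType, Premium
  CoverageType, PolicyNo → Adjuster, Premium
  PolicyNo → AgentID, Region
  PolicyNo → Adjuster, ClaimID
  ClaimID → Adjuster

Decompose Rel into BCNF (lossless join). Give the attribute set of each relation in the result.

{Adjuster, ClaimID}; {AgentID, ClaimID, CoverageType, PolicyNo, Premium, Region}

Candidate keys of the original relation: {AgentID}, {PolicyNo}.
{Adjuster, AgentID, ClaimID, CoverageType, PolicyNo, Premium, Region}: {ClaimID} determines {Adjuster, ClaimID} here but is not a superkey — split on ClaimID → Adjuster, giving {Adjuster, ClaimID} and {AgentID, ClaimID, CoverageType, PolicyNo, Premium, Region}.
{Adjuster, ClaimID} has no BCNF violation.
{AgentID, ClaimID, CoverageType, PolicyNo, Premium, Region} has no BCNF violation.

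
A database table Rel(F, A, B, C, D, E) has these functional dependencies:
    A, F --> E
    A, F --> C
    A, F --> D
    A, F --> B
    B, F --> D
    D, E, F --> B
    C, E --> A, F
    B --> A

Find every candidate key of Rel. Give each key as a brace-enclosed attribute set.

{A, F}, {B, F}, {C, E}, {D, E, F}

{A, F}⁺ = {A, B, C, D, E, F} — all of the relation — so {A, F} is a candidate key.
{B, F}⁺ = {A, B, C, D, E, F} — all of the relation — so {B, F} is a candidate key.
{C, E}⁺ = {A, B, C, D, E, F} — all of the relation — so {C, E} is a candidate key.
{D, E, F}⁺ = {A, B, C, D, E, F} — all of the relation — so {D, E, F} is a candidate key.
No proper subset of any of these is a key, and no other minimal superkey exists.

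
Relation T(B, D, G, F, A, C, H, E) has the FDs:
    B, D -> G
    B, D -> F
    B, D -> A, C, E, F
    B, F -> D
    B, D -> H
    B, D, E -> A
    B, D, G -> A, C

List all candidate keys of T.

{B, D}, {B, F}

Attributes never on any right-hand side: {B} — every candidate key must contain it.
{B, D} is a candidate key since {B, D}⁺ = {A, B, C, D, E, F, G, H} covers every attribute.
{B, F} is a candidate key since {B, F}⁺ = {A, B, C, D, E, F, G, H} covers every attribute.
These are minimal and exhaustive — every other superkey contains one of them.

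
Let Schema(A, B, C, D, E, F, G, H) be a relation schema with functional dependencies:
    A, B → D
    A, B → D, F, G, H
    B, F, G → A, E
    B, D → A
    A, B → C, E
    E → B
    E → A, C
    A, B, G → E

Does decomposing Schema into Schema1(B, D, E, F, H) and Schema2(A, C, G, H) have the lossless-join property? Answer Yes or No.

No

Common attributes: {H}; their closure is {H}.
Schema1 ⊄ {H} and Schema2 ⊄ {H}, so the split is lossy.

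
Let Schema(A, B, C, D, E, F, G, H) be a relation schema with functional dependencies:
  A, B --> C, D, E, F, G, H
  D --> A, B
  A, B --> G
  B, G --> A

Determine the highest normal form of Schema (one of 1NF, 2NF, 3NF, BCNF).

BCNF

Candidate keys: {A, B}, {B, G}, {D}. Prime attributes: {A, B, D, G}.
Every FD has a superkey on the left, so the relation is in BCNF.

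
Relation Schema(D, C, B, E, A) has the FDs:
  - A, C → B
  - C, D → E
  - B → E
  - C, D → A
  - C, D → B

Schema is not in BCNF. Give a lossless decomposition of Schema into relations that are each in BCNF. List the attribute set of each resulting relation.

{A, B, C}; {A, C, D}; {B, E}

Candidate key of the original relation: {C, D}.
Within {A, B, C, D, E}: {A, C}⁺ ∩ {A, B, C, D, E} = {A, B, C, E}, not the whole set, so A, C → B, E violates BCNF; decompose into {A, B, C, E} and {A, C, D}.
Within {A, B, C, E}: {B}⁺ ∩ {A, B, C, E} = {B, E}, not the whole set, so B → E violates BCNF; decompose into {B, E} and {A, B, C}.
{B, E}: every determinant is a superkey — BCNF.
{A, B, C}: every determinant is a superkey — BCNF.
{A, C, D}: every determinant is a superkey — BCNF.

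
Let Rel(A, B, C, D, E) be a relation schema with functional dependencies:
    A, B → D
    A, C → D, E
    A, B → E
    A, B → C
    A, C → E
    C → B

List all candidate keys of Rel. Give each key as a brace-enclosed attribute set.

{A, B}, {A, C}

No FD produces {A}, so it must be in every candidate key.
{A, B} is a candidate key since {A, B}⁺ = {A, B, C, D, E} covers every attribute.
{A, C} is a candidate key since {A, C}⁺ = {A, B, C, D, E} covers every attribute.
These are minimal and exhaustive — every other superkey contains one of them.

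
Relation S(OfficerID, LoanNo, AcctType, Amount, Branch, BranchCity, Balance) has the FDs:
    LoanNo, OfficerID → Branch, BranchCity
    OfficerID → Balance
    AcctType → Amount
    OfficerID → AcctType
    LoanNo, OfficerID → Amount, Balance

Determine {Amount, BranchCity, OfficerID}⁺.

{AcctType, Amount, Balance, BranchCity, OfficerID}

Start with {Amount, BranchCity, OfficerID}.
OfficerID → Balance applies; add {Balance} → now {Amount, Balance, BranchCity, OfficerID}.
OfficerID → AcctType applies; add {AcctType} → now {AcctType, Amount, Balance, BranchCity, OfficerID}.
No further FD applies.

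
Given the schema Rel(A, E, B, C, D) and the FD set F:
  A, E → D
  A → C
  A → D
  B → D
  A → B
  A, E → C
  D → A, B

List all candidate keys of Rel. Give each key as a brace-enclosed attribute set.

No FD produces {E}, so it must be in every candidate key.
{A, E}⁺ = {A, B, C, D, E} — all of the relation — so {A, E} is a candidate key.
{B, E}⁺ = {A, B, C, D, E} — all of the relation — so {B, E} is a candidate key.
{D, E}⁺ = {A, B, C, D, E} — all of the relation — so {D, E} is a candidate key.
No proper subset of any of these is a key, and no other minimal superkey exists.

{A, E}, {B, E}, {D, E}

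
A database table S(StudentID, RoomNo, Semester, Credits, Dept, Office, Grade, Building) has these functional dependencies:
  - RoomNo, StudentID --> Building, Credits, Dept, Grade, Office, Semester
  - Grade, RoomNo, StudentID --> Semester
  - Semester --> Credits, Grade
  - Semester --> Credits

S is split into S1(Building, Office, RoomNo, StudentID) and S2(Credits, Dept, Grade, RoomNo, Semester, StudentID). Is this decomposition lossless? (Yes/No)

Yes

Common attributes: {RoomNo, StudentID}; their closure is {Building, Credits, Dept, Grade, Office, RoomNo, Semester, StudentID}.
Since S1 ⊆ {Building, Credits, Dept, Grade, Office, RoomNo, Semester, StudentID}, the intersection is a superkey of S1; the decomposition is lossless.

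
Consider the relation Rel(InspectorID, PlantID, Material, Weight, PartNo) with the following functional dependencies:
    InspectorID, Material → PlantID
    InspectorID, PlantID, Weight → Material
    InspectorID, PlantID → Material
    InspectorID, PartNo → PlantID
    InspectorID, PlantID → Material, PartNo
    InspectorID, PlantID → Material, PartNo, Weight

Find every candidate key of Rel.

Attributes never on any right-hand side: {InspectorID} — every candidate key must contain it.
Closure of {InspectorID, Material} is {InspectorID, Material, PartNo, PlantID, Weight}, the whole schema; {InspectorID, Material} is a candidate key.
Closure of {InspectorID, PartNo} is {InspectorID, Material, PartNo, PlantID, Weight}, the whole schema; {InspectorID, PartNo} is a candidate key.
Closure of {InspectorID, PlantID} is {InspectorID, Material, PartNo, PlantID, Weight}, the whole schema; {InspectorID, PlantID} is a candidate key.
These are minimal and exhaustive — every other superkey contains one of them.

{InspectorID, Material}, {InspectorID, PartNo}, {InspectorID, PlantID}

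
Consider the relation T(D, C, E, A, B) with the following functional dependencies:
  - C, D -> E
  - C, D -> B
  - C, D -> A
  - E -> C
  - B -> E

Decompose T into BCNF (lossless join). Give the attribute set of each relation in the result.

Candidate keys of the original relation: {B, D}, {C, D}, {D, E}.
In {A, B, C, D, E}, {E} is not a superkey ({E}⁺ restricted to this set is {C, E}), so split on E -> C into {C, E} and {A, B, D, E}.
{C, E} has no BCNF violation.
In {A, B, D, E}, {B} is not a superkey ({B}⁺ restricted to this set is {B, E}), so split on B -> E into {B, E} and {A, B, D}.
{B, E} has no BCNF violation.
{A, B, D} has no BCNF violation.

{A, B, D}; {B, E}; {C, E}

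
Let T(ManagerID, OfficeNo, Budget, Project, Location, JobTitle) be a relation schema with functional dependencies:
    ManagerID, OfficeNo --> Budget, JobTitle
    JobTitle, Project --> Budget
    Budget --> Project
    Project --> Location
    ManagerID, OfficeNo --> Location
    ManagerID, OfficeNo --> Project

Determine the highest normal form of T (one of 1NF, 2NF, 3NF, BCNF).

2NF

Candidate key: {ManagerID, OfficeNo}. Prime attributes: {ManagerID, OfficeNo}.
JobTitle, Project --> Budget breaks BCNF: {JobTitle, Project}⁺ = {Budget, JobTitle, Location, Project}, so {JobTitle, Project} is not a superkey.
Because {Budget} is non-prime and the left side of JobTitle, Project --> Budget is not a superkey, the relation is not in 3NF.
No proper subset of a key has a non-prime attribute in its closure, so there is no partial dependency; 2NF holds.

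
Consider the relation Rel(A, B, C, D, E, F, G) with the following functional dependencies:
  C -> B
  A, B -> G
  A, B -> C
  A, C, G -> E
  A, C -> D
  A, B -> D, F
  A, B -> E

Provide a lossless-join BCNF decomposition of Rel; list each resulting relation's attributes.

Candidate keys of the original relation: {A, B}, {A, C}.
In {A, B, C, D, E, F, G}, {C} is not a superkey ({C}⁺ restricted to this set is {B, C}), so split on C -> B into {B, C} and {A, C, D, E, F, G}.
{B, C} has no BCNF violation.
{A, C, D, E, F, G} has no BCNF violation.

{A, C, D, E, F, G}; {B, C}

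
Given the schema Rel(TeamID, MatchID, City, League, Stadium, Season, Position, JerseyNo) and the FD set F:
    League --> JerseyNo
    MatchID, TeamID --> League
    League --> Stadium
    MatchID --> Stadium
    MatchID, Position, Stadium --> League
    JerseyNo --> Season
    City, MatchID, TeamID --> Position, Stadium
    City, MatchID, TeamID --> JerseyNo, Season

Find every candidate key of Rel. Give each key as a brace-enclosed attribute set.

Attributes never on any right-hand side: {City, MatchID, TeamID} — every candidate key must contain all of them.
{City, MatchID, TeamID} is a candidate key since {City, MatchID, TeamID}⁺ = {City, JerseyNo, League, MatchID, Position, Season, Stadium, TeamID} covers every attribute.
Every other attribute set either contains this one or has a smaller closure.

{City, MatchID, TeamID}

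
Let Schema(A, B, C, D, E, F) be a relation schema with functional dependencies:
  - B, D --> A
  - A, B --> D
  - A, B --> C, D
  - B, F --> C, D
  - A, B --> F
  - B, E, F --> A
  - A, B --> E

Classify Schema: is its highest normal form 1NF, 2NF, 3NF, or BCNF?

Candidate keys: {A, B}, {B, D}, {B, F}. Prime attributes: {A, B, D, F}.
Every FD has a superkey on the left, so the relation is in BCNF.

BCNF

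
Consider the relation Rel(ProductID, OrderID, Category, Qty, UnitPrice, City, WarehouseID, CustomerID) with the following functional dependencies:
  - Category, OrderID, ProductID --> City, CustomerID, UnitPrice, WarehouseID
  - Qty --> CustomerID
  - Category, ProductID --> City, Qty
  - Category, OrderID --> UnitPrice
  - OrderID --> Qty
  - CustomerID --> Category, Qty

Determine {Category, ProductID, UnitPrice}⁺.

{Category, City, CustomerID, ProductID, Qty, UnitPrice}

Start with {Category, ProductID, UnitPrice}.
Category, ProductID --> City, Qty applies; add {City, Qty} → now {Category, City, ProductID, Qty, UnitPrice}.
Qty --> CustomerID applies; add {CustomerID} → now {Category, City, CustomerID, ProductID, Qty, UnitPrice}.
No further FD applies.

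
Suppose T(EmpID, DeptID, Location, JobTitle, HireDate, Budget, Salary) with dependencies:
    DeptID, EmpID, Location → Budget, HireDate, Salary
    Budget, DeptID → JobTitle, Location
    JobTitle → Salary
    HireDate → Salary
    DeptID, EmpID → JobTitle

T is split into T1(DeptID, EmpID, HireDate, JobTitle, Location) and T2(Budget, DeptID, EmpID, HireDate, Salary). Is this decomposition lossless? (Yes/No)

The shared attributes are {DeptID, EmpID, HireDate} and {DeptID, EmpID, HireDate}⁺ = {DeptID, EmpID, HireDate, JobTitle, Salary}.
The closure covers neither T1 nor T2 entirely; the join is not lossless.

No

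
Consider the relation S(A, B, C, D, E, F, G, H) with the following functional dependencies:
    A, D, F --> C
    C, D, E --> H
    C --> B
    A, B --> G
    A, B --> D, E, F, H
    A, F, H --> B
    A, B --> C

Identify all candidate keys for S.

{A, B}, {A, C}, {A, D, F}, {A, F, H}

No FD produces {A}, so it must be in every candidate key.
{A, B}⁺ = {A, B, C, D, E, F, G, H} — all of the relation — so {A, B} is a candidate key.
{A, C}⁺ = {A, B, C, D, E, F, G, H} — all of the relation — so {A, C} is a candidate key.
{A, D, F}⁺ = {A, B, C, D, E, F, G, H} — all of the relation — so {A, D, F} is a candidate key.
{A, F, H}⁺ = {A, B, C, D, E, F, G, H} — all of the relation — so {A, F, H} is a candidate key.
These are minimal and exhaustive — every other superkey contains one of them.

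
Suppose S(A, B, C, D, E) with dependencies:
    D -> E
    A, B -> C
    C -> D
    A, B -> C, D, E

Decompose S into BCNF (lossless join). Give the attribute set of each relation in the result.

{A, B, C}; {C, D}; {D, E}

Candidate key of the original relation: {A, B}.
{A, B, C, D, E}: {D} determines {D, E} here but is not a superkey — split on D -> E, giving {D, E} and {A, B, C, D}.
{D, E} is in BCNF.
{A, B, C, D}: {C} determines {C, D} here but is not a superkey — split on C -> D, giving {C, D} and {A, B, C}.
{C, D} is in BCNF.
{A, B, C} is in BCNF.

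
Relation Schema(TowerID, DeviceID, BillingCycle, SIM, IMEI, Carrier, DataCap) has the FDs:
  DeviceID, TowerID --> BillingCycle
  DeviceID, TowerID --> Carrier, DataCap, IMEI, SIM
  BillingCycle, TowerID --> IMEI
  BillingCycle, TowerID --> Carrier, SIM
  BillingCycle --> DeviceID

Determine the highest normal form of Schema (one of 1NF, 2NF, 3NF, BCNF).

3NF

Candidate keys: {BillingCycle, TowerID}, {DeviceID, TowerID}. Prime attributes: {BillingCycle, DeviceID, TowerID}.
BillingCycle --> DeviceID breaks BCNF: {BillingCycle}⁺ = {BillingCycle, DeviceID}, so {BillingCycle} is not a superkey.
Its right-hand attributes {DeviceID} are all prime, as are those of every other non-superkey FD — the relation is in 3NF.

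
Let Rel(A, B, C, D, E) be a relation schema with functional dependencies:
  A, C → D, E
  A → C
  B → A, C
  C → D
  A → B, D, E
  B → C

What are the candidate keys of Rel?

{A}, {B}

{A}⁺ = {A, B, C, D, E} — all of the relation — so {A} is a candidate key.
{B}⁺ = {A, B, C, D, E} — all of the relation — so {B} is a candidate key.
Any other superkey properly contains one of these, so there are no further candidate keys.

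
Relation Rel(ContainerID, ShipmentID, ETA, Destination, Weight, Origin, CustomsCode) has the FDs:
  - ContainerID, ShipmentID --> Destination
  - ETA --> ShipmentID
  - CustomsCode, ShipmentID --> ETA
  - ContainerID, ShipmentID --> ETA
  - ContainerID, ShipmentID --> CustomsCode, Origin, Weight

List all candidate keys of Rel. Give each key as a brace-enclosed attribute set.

{ContainerID} never appears on the right of any FD, so every key must include it.
{ContainerID, ETA}⁺ = {ContainerID, CustomsCode, Destination, ETA, Origin, ShipmentID, Weight}, which is every attribute, so {ContainerID, ETA} is a candidate key.
{ContainerID, ShipmentID}⁺ = {ContainerID, CustomsCode, Destination, ETA, Origin, ShipmentID, Weight}, which is every attribute, so {ContainerID, ShipmentID} is a candidate key.
Any other superkey properly contains one of these, so there are no further candidate keys.

{ContainerID, ETA}, {ContainerID, ShipmentID}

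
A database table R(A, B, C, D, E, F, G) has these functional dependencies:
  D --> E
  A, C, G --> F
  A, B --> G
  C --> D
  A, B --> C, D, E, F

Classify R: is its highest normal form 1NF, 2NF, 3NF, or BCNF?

Candidate key: {A, B}. Prime attributes: {A, B}.
For D --> E we have {D}⁺ = {D, E}; {D} is not a superkey, so BCNF fails.
D --> E determines the non-prime attribute {E} from a non-superkey — 3NF is violated.
Checking every proper subset of each key, none determines a non-prime attribute — 2NF is satisfied.

2NF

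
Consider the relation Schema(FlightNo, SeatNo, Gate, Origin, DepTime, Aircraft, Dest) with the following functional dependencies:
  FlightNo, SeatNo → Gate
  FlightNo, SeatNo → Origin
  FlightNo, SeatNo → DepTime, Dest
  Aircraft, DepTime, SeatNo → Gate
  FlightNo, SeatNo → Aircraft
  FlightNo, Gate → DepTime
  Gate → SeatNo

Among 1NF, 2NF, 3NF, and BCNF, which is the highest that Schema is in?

3NF

Candidate keys: {FlightNo, Gate}, {FlightNo, SeatNo}. Prime attributes: {FlightNo, Gate, SeatNo}.
For Aircraft, DepTime, SeatNo → Gate we have {Aircraft, DepTime, SeatNo}⁺ = {Aircraft, DepTime, Gate, SeatNo}; {Aircraft, DepTime, SeatNo} is not a superkey, so BCNF fails.
But every attribute on its right side ({Gate}) is prime, and the same holds for every other non-superkey FD, so 3NF still holds.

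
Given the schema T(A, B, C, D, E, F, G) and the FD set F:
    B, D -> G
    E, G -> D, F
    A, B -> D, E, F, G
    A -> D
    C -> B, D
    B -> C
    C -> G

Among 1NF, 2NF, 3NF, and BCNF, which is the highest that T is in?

Candidate keys: {A, B}, {A, C}. Prime attributes: {A, B, C}.
B, D -> G breaks BCNF: {B, D}⁺ = {B, C, D, G}, so {B, D} is not a superkey.
B, D -> G determines the non-prime attribute {G} from a non-superkey — 3NF is violated.
Since {A} ⊂ {A, B} and {A}⁺ ⊇ {D} with {D} non-prime, there is a partial dependency; 2NF fails.

1NF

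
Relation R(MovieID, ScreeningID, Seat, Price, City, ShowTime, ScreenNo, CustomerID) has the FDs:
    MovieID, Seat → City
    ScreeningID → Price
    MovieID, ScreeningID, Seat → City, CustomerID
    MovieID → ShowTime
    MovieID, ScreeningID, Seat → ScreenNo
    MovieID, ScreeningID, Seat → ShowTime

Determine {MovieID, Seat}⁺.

Start with {MovieID, Seat}.
MovieID, Seat → City applies; add {City} → now {City, MovieID, Seat}.
MovieID → ShowTime applies; add {ShowTime} → now {City, MovieID, Seat, ShowTime}.
No further FD applies.

{City, MovieID, Seat, ShowTime}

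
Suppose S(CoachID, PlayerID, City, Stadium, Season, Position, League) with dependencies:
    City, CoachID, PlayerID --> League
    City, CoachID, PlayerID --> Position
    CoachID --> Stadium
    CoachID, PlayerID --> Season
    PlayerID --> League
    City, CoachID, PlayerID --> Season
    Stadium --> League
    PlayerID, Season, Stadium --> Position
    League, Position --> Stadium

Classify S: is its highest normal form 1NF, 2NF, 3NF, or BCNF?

Candidate key: {City, CoachID, PlayerID}. Prime attributes: {City, CoachID, PlayerID}.
CoachID --> Stadium: {CoachID}⁺ = {CoachID, League, Stadium}, which is not all of the attributes, so the left side is not a superkey — BCNF is violated.
CoachID --> Stadium determines the non-prime attribute {Stadium} from a non-superkey — 3NF is violated.
Since {CoachID} ⊂ {City, CoachID, PlayerID} and {CoachID}⁺ ⊇ {League, Stadium} with {League, Stadium} non-prime, there is a partial dependency; 2NF fails.

1NF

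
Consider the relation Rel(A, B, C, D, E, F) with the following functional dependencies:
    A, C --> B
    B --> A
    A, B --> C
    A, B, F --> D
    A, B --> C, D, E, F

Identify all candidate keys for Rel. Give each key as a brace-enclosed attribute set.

{A, C}, {B}

{B} is a candidate key since {B}⁺ = {A, B, C, D, E, F} covers every attribute.
{A, C} is a candidate key since {A, C}⁺ = {A, B, C, D, E, F} covers every attribute.
Any other superkey properly contains one of these, so there are no further candidate keys.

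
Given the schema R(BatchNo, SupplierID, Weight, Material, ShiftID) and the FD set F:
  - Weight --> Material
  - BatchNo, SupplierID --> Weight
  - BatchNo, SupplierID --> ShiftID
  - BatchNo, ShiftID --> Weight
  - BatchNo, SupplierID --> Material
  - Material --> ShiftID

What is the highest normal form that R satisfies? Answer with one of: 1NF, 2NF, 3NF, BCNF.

Candidate key: {BatchNo, SupplierID}. Prime attributes: {BatchNo, SupplierID}.
Weight --> Material breaks BCNF: {Weight}⁺ = {Material, ShiftID, Weight}, so {Weight} is not a superkey.
Weight --> Material has non-prime {Material} on the right and a non-superkey on the left, so 3NF fails.
No non-prime attribute depends on a proper subset of any candidate key, so 2NF holds.

2NF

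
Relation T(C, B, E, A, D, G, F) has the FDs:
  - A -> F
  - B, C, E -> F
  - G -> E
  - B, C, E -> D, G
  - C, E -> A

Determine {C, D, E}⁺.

Start with {C, D, E}.
C, E -> A applies; add {A} → now {A, C, D, E}.
A -> F applies; add {F} → now {A, C, D, E, F}.
No further FD applies.

{A, C, D, E, F}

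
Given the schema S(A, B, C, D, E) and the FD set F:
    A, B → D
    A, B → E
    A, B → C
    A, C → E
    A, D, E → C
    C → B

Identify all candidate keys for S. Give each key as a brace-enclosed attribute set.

{A, B}, {A, C}, {A, D, E}

{A} never appears on the right of any FD, so every key must include it.
{A, B} is a candidate key since {A, B}⁺ = {A, B, C, D, E} covers every attribute.
{A, C} is a candidate key since {A, C}⁺ = {A, B, C, D, E} covers every attribute.
{A, D, E} is a candidate key since {A, D, E}⁺ = {A, B, C, D, E} covers every attribute.
Any other superkey properly contains one of these, so there are no further candidate keys.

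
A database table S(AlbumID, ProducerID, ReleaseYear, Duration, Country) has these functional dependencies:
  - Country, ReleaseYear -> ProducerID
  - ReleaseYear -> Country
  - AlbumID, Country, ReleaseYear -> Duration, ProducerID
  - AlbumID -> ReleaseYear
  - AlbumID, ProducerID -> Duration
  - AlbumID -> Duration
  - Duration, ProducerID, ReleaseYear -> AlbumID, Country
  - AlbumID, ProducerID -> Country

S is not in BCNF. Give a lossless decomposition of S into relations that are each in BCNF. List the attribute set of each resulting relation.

{AlbumID, Duration, ReleaseYear}; {Country, ProducerID, ReleaseYear}

Candidate keys of the original relation: {AlbumID}, {Duration, ReleaseYear}.
Within {AlbumID, Country, Duration, ProducerID, ReleaseYear}: {Country, ReleaseYear}⁺ ∩ {AlbumID, Country, Duration, ProducerID, ReleaseYear} = {Country, ProducerID, ReleaseYear}, not the whole set, so Country, ReleaseYear -> ProducerID violates BCNF; decompose into {Country, ProducerID, ReleaseYear} and {AlbumID, Country, Duration, ReleaseYear}.
{Country, ProducerID, ReleaseYear} has no BCNF violation.
Within {AlbumID, Country, Duration, ReleaseYear}: {ReleaseYear}⁺ ∩ {AlbumID, Country, Duration, ReleaseYear} = {Country, ReleaseYear}, not the whole set, so ReleaseYear -> Country violates BCNF; decompose into {Country, ReleaseYear} and {AlbumID, Duration, ReleaseYear}.
{Country, ReleaseYear} has no BCNF violation.
{AlbumID, Duration, ReleaseYear} has no BCNF violation.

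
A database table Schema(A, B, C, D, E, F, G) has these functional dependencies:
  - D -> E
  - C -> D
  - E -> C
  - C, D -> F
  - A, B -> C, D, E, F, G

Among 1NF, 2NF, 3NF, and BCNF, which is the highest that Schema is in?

Candidate key: {A, B}. Prime attributes: {A, B}.
D -> E breaks BCNF: {D}⁺ = {C, D, E, F}, so {D} is not a superkey.
D -> E determines the non-prime attribute {E} from a non-superkey — 3NF is violated.
No proper subset of a key has a non-prime attribute in its closure, so there is no partial dependency; 2NF holds.

2NF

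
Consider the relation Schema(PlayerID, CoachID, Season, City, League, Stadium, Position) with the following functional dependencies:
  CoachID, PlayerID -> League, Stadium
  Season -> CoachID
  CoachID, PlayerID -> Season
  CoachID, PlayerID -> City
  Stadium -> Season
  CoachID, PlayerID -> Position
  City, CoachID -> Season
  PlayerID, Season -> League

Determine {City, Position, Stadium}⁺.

{City, CoachID, Position, Season, Stadium}

Start with {City, Position, Stadium}.
Stadium -> Season applies; add {Season} → now {City, Position, Season, Stadium}.
Season -> CoachID applies; add {CoachID} → now {City, CoachID, Position, Season, Stadium}.
No further FD applies.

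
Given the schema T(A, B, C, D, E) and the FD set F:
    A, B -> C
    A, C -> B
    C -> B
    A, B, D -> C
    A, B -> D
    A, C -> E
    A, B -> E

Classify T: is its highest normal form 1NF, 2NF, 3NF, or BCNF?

3NF

Candidate keys: {A, B}, {A, C}. Prime attributes: {A, B, C}.
C -> B: {C}⁺ = {B, C}, which is not all of the attributes, so the left side is not a superkey — BCNF is violated.
But every attribute on its right side ({B}) is prime, and the same holds for every other non-superkey FD, so 3NF still holds.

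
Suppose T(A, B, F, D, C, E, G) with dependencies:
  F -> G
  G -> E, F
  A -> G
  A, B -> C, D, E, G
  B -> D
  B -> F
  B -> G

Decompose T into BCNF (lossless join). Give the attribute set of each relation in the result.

{A, B, C}; {A, F}; {B, D}; {E, F, G}

Candidate key of the original relation: {A, B}.
Within {A, B, C, D, E, F, G}: {F}⁺ ∩ {A, B, C, D, E, F, G} = {E, F, G}, not the whole set, so F -> E, G violates BCNF; decompose into {E, F, G} and {A, B, C, D, F}.
{E, F, G} has no BCNF violation.
Within {A, B, C, D, F}: {A}⁺ ∩ {A, B, C, D, F} = {A, F}, not the whole set, so A -> F violates BCNF; decompose into {A, F} and {A, B, C, D}.
{A, F} has no BCNF violation.
Within {A, B, C, D}: {B}⁺ ∩ {A, B, C, D} = {B, D}, not the whole set, so B -> D violates BCNF; decompose into {B, D} and {A, B, C}.
{B, D} has no BCNF violation.
{A, B, C} has no BCNF violation.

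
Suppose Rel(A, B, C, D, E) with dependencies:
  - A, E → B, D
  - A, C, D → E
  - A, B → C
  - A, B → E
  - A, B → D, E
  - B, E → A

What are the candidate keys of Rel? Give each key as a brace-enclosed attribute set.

{A, B}, {A, C, D}, {A, E}, {B, E}

{A, B}⁺ = {A, B, C, D, E}, which is every attribute, so {A, B} is a candidate key.
{A, E}⁺ = {A, B, C, D, E}, which is every attribute, so {A, E} is a candidate key.
{B, E}⁺ = {A, B, C, D, E}, which is every attribute, so {B, E} is a candidate key.
{A, C, D}⁺ = {A, B, C, D, E}, which is every attribute, so {A, C, D} is a candidate key.
Any other superkey properly contains one of these, so there are no further candidate keys.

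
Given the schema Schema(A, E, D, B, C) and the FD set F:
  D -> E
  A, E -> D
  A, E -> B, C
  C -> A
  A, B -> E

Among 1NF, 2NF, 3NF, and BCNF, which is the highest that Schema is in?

Candidate keys: {A, B}, {A, D}, {A, E}, {B, C}, {C, D}, {C, E}. Prime attributes: {A, B, C, D, E}.
D -> E breaks BCNF: {D}⁺ = {D, E}, so {D} is not a superkey.
But every attribute on its right side ({E}) is prime, and the same holds for every other non-superkey FD, so 3NF still holds.

3NF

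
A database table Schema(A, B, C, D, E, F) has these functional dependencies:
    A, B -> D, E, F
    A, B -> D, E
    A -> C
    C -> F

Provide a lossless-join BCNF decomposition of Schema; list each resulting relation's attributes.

Candidate key of the original relation: {A, B}.
Within {A, B, C, D, E, F}: {A}⁺ ∩ {A, B, C, D, E, F} = {A, C, F}, not the whole set, so A -> C, F violates BCNF; decompose into {A, C, F} and {A, B, D, E}.
Within {A, C, F}: {C}⁺ ∩ {A, C, F} = {C, F}, not the whole set, so C -> F violates BCNF; decompose into {C, F} and {A, C}.
{C, F} is in BCNF.
{A, C} is in BCNF.
{A, B, D, E} is in BCNF.

{A, B, D, E}; {A, C}; {C, F}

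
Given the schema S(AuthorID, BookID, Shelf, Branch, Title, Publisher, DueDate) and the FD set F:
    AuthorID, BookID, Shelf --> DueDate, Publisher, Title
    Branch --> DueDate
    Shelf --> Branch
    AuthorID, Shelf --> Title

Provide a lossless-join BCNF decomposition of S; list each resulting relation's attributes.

{AuthorID, BookID, Publisher, Shelf}; {AuthorID, Shelf, Title}; {Branch, DueDate}; {Branch, Shelf}

Candidate key of the original relation: {AuthorID, BookID, Shelf}.
In {AuthorID, BookID, Branch, DueDate, Publisher, Shelf, Title}, {Branch} is not a superkey ({Branch}⁺ restricted to this set is {Branch, DueDate}), so split on Branch --> DueDate into {Branch, DueDate} and {AuthorID, BookID, Branch, Publisher, Shelf, Title}.
{Branch, DueDate} is in BCNF.
In {AuthorID, BookID, Branch, Publisher, Shelf, Title}, {Shelf} is not a superkey ({Shelf}⁺ restricted to this set is {Branch, Shelf}), so split on Shelf --> Branch into {Branch, Shelf} and {AuthorID, BookID, Publisher, Shelf, Title}.
{Branch, Shelf} is in BCNF.
In {AuthorID, BookID, Publisher, Shelf, Title}, {AuthorID, Shelf} is not a superkey ({AuthorID, Shelf}⁺ restricted to this set is {AuthorID, Shelf, Title}), so split on AuthorID, Shelf --> Title into {AuthorID, Shelf, Title} and {AuthorID, BookID, Publisher, Shelf}.
{AuthorID, Shelf, Title} is in BCNF.
{AuthorID, BookID, Publisher, Shelf} is in BCNF.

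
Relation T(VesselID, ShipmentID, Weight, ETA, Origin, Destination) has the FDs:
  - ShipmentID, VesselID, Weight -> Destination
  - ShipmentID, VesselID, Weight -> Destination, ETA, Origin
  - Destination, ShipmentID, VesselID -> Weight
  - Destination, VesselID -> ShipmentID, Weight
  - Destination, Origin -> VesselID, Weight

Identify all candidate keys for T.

{Destination, Origin}⁺ = {Destination, ETA, Origin, ShipmentID, VesselID, Weight} — all of the relation — so {Destination, Origin} is a candidate key.
{Destination, VesselID}⁺ = {Destination, ETA, Origin, ShipmentID, VesselID, Weight} — all of the relation — so {Destination, VesselID} is a candidate key.
{ShipmentID, VesselID, Weight}⁺ = {Destination, ETA, Origin, ShipmentID, VesselID, Weight} — all of the relation — so {ShipmentID, VesselID, Weight} is a candidate key.
No proper subset of any of these is a key, and no other minimal superkey exists.

{Destination, Origin}, {Destination, VesselID}, {ShipmentID, VesselID, Weight}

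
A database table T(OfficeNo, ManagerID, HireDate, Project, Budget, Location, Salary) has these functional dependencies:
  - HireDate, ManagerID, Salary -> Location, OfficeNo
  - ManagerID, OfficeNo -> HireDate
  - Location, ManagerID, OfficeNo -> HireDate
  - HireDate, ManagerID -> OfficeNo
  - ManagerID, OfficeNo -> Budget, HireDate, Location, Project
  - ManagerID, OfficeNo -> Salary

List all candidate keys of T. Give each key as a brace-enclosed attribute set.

{HireDate, ManagerID}, {ManagerID, OfficeNo}

Attributes never on any right-hand side: {ManagerID} — every candidate key must contain it.
{HireDate, ManagerID}⁺ = {Budget, HireDate, Location, ManagerID, OfficeNo, Project, Salary} — all of the relation — so {HireDate, ManagerID} is a candidate key.
{ManagerID, OfficeNo}⁺ = {Budget, HireDate, Location, ManagerID, OfficeNo, Project, Salary} — all of the relation — so {ManagerID, OfficeNo} is a candidate key.
No proper subset of any of these is a key, and no other minimal superkey exists.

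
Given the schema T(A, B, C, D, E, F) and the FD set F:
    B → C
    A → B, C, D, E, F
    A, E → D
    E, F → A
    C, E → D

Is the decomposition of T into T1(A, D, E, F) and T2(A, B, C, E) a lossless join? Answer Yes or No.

The shared attributes are {A, E} and {A, E}⁺ = {A, B, C, D, E, F}.
Since T1 ⊆ {A, B, C, D, E, F}, the intersection is a superkey of T1; the decomposition is lossless.

Yes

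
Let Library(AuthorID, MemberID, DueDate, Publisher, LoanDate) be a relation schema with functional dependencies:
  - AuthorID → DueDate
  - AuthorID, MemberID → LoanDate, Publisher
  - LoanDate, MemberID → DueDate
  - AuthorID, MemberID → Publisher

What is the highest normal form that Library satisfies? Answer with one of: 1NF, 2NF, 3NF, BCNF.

Candidate key: {AuthorID, MemberID}. Prime attributes: {AuthorID, MemberID}.
AuthorID → DueDate: {AuthorID}⁺ = {AuthorID, DueDate}, which is not all of the attributes, so the left side is not a superkey — BCNF is violated.
AuthorID → DueDate has non-prime {DueDate} on the right and a non-superkey on the left, so 3NF fails.
{AuthorID} is a proper subset of the key {AuthorID, MemberID}, and {AuthorID}⁺ contains the non-prime attribute {DueDate} — a partial dependency, so 2NF is violated.

1NF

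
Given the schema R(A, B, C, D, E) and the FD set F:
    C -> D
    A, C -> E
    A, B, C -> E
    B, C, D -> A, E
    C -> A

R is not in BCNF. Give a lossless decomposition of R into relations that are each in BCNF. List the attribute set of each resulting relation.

Candidate key of the original relation: {B, C}.
{A, B, C, D, E}: {C} determines {A, C, D, E} here but is not a superkey — split on C -> A, D, E, giving {A, C, D, E} and {B, C}.
{A, C, D, E} is in BCNF.
{B, C} is in BCNF.

{A, C, D, E}; {B, C}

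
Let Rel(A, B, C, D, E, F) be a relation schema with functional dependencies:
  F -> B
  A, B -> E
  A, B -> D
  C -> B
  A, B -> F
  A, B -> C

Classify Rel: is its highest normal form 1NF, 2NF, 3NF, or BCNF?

3NF

Candidate keys: {A, B}, {A, C}, {A, F}. Prime attributes: {A, B, C, F}.
F -> B: {F}⁺ = {B, F}, which is not all of the attributes, so the left side is not a superkey — BCNF is violated.
Since {B} ⊆ prime attributes and every other non-superkey FD also has a prime right side, the schema is in 3NF.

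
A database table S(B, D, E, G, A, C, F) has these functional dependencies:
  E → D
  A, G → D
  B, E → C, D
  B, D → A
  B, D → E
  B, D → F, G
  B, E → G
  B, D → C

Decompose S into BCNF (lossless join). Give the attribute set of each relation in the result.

Candidate keys of the original relation: {A, B, G}, {B, D}, {B, E}.
Within {A, B, C, D, E, F, G}: {E}⁺ ∩ {A, B, C, D, E, F, G} = {D, E}, not the whole set, so E → D violates BCNF; decompose into {D, E} and {A, B, C, E, F, G}.
{D, E} has no BCNF violation.
{A, B, C, E, F, G} has no BCNF violation.

{A, B, C, E, F, G}; {D, E}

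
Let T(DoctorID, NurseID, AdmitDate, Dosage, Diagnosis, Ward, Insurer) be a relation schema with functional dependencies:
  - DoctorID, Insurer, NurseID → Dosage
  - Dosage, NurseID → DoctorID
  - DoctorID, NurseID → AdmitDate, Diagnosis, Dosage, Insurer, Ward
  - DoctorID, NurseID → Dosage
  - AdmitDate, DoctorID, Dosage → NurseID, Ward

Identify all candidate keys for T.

{DoctorID, NurseID} is a candidate key since {DoctorID, NurseID}⁺ = {AdmitDate, Diagnosis, DoctorID, Dosage, Insurer, NurseID, Ward} covers every attribute.
{Dosage, NurseID} is a candidate key since {Dosage, NurseID}⁺ = {AdmitDate, Diagnosis, DoctorID, Dosage, Insurer, NurseID, Ward} covers every attribute.
{AdmitDate, DoctorID, Dosage} is a candidate key since {AdmitDate, DoctorID, Dosage}⁺ = {AdmitDate, Diagnosis, DoctorID, Dosage, Insurer, NurseID, Ward} covers every attribute.
These are minimal and exhaustive — every other superkey contains one of them.

{AdmitDate, DoctorID, Dosage}, {DoctorID, NurseID}, {Dosage, NurseID}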